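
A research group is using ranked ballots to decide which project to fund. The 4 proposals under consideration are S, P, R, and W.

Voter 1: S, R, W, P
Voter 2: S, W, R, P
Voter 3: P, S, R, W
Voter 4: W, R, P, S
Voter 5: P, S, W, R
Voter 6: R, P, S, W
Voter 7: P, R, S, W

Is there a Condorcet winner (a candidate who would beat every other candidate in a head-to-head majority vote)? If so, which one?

There is no Condorcet winner

Head-to-head results (7 voters total):
S vs P: P wins 5–2.
S vs R: S wins 4–3.
S vs W: S wins 6–1.
P vs R: R wins 4–3.
P vs W: P wins 4–3.
R vs W: R wins 4–3.
No candidate beats all others: S beats R beats P beats S, a majority cycle.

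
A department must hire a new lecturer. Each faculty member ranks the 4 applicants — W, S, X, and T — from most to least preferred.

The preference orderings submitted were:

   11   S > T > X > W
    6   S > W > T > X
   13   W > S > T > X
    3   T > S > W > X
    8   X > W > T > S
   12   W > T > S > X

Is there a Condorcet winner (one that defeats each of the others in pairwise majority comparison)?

Yes

Head-to-head results (53 voters total):
W vs S: W wins 33–20.
W vs X: W wins 34–19.
W vs T: W wins 39–14.
S vs X: S wins 45–8.
S vs T: S wins 30–23.
X vs T: T wins 45–8.
W beats each rival — S (33–20), X (34–19), T (39–14) — so W is the Condorcet winner.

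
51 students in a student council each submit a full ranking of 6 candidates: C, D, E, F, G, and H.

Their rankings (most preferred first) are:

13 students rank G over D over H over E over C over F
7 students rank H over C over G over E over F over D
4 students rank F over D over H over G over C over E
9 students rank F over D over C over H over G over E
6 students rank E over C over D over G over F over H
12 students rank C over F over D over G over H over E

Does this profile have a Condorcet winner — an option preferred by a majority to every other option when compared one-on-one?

No

Head-to-head results (51 voters total):
C vs D: D wins 26–25.
C vs E: C wins 32–19.
C vs F: C wins 38–13.
C vs G: C wins 34–17.
C vs H: C wins 27–24.
D vs E: D wins 38–13.
D vs F: F wins 32–19.
D vs G: D wins 31–20.
D vs H: D wins 44–7.
E vs F: E wins 26–25.
E vs G: G wins 45–6.
E vs H: H wins 45–6.
F vs G: G wins 26–25.
F vs H: F wins 31–20.
G vs H: G wins 31–20.
No candidate beats all others: C beats F beats D beats C, a majority cycle.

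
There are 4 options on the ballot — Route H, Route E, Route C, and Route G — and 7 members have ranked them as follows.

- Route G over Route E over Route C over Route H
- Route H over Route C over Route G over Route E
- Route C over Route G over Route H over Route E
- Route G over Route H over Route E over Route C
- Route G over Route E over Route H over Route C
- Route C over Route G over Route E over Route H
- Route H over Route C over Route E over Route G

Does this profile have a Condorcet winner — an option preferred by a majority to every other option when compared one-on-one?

Head-to-head results (7 voters total):
Route H vs Route E: Route H wins 4–3.
Route H vs Route C: Route H wins 4–3.
Route H vs Route G: Route G wins 5–2.
Route E vs Route C: Route C wins 4–3.
Route E vs Route G: Route G wins 6–1.
Route C vs Route G: Route C wins 4–3.
No candidate beats all others: Route H beats Route C beats Route G beats Route H, a majority cycle.

No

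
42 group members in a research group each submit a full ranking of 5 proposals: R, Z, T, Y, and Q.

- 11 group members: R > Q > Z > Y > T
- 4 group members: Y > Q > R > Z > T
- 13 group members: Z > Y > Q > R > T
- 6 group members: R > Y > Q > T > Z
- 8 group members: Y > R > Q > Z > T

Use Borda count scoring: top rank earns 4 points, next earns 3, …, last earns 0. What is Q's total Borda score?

Borda scores:
  R: 11·4 + 4·2 + 13·1 + 6·4 + 8·3 = 113
  Z: 11·2 + 4·1 + 13·4 + 6·0 + 8·1 = 86
  T: 11·0 + 4·0 + 13·0 + 6·1 + 8·0 = 6
  Y: 11·1 + 4·4 + 13·3 + 6·3 + 8·4 = 116
  Q: 11·3 + 4·3 + 13·2 + 6·2 + 8·2 = 99

99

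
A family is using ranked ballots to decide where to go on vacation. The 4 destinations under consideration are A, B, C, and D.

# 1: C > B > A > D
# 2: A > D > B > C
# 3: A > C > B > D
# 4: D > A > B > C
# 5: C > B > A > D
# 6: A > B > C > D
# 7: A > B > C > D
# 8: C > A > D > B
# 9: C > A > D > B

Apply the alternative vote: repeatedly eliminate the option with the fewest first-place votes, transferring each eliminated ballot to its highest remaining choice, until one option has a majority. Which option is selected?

A

Round 1: A 4, C 4, D 1, B 0. B has the fewest and is eliminated.
Round 2: A 4, C 4, D 1. D has the fewest and is eliminated.
Round 3: A 5, C 4. A has a majority.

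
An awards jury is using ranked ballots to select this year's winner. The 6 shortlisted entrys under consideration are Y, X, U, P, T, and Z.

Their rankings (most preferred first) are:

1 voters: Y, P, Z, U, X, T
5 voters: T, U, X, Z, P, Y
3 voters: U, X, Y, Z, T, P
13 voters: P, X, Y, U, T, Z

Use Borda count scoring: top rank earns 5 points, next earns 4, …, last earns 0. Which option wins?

Borda scores:
  Y: 5 + 5·0 + 3·3 + 13·3 = 53
  X: 1 + 5·3 + 3·4 + 13·4 = 80
  U: 2 + 5·4 + 3·5 + 13·2 = 63
  P: 4 + 5·1 + 3·0 + 13·5 = 74
  T: 0 + 5·5 + 3·1 + 13·1 = 41
  Z: 3 + 5·2 + 3·2 + 13·0 = 19
X has the highest total.

X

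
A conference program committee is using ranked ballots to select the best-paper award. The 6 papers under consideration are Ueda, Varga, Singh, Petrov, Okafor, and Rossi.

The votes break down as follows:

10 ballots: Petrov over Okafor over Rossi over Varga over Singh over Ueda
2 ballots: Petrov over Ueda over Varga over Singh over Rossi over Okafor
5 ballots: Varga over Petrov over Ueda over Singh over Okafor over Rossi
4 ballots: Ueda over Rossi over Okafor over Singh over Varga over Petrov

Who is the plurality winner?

First-place vote totals:
  Ueda: 4
  Varga: 5
  Singh: 0
  Petrov: 12
  Okafor: 0
  Rossi: 0
Petrov has the most first-place votes.

Petrov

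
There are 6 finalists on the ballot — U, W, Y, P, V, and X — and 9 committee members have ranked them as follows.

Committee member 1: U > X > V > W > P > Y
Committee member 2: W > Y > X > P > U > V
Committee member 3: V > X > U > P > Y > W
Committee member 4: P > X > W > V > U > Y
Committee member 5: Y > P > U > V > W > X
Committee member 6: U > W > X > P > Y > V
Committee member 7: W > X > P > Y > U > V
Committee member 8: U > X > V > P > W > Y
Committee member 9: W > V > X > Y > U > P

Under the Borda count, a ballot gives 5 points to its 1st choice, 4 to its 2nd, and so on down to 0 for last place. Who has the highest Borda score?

Borda scores:
  U: 5 + 1 + 3 + 1 + 3 + 5 + 1 + 5 + 1 = 25
  W: 2 + 5 + 0 + 3 + 1 + 4 + 5 + 1 + 5 = 26
  Y: 0 + 4 + 1 + 0 + 5 + 1 + 2 + 0 + 2 = 15
  P: 1 + 2 + 2 + 5 + 4 + 2 + 3 + 2 + 0 = 21
  V: 3 + 0 + 5 + 2 + 2 + 0 + 0 + 3 + 4 = 19
  X: 4 + 3 + 4 + 4 + 0 + 3 + 4 + 4 + 3 = 29
X has the highest total.

X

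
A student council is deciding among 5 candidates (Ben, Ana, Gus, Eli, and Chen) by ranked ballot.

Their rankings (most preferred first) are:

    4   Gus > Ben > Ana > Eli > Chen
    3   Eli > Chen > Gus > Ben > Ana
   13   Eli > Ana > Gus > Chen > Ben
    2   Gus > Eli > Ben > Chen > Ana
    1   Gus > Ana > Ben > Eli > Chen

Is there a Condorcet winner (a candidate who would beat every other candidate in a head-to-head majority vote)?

Yes

Head-to-head results (23 voters total):
Ben vs Ana: Ana wins 14–9.
Ben vs Gus: Gus wins 23–0.
Ben vs Eli: Eli wins 18–5.
Ben vs Chen: Chen wins 16–7.
Ana vs Gus: Ana wins 13–10.
Ana vs Eli: Eli wins 18–5.
Ana vs Chen: Ana wins 18–5.
Gus vs Eli: Eli wins 16–7.
Gus vs Chen: Gus wins 20–3.
Eli vs Chen: Eli wins 23–0.
Eli beats each rival — Ben (18–5), Ana (18–5), Gus (16–7), Chen (23–0) — so Eli is the Condorcet winner.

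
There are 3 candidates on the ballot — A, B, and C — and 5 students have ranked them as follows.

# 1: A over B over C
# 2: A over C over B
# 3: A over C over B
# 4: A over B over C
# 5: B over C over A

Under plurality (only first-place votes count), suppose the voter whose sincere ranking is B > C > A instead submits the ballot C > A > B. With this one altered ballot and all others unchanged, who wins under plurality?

First-place totals with the altered ballot: A 4, B 0, C 1.
The winner is unchanged: still A.

A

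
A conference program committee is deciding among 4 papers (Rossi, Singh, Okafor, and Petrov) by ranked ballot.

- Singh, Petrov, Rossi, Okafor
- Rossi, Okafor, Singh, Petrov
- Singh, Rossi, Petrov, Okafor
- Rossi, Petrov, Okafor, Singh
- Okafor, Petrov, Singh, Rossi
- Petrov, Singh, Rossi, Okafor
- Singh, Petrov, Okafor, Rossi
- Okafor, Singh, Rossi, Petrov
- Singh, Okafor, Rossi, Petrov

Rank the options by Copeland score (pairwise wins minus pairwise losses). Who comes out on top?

Pairwise results:
  Rossi vs Singh: Singh wins 7–2.
  Rossi vs Okafor: Rossi wins 5–4.
  Rossi vs Petrov: Rossi wins 5–4.
  Singh vs Okafor: Singh wins 5–4.
  Singh vs Petrov: Singh wins 6–3.
  Okafor vs Petrov: Petrov wins 5–4.
Copeland scores (wins − losses):
  Rossi: 2 − 1 = 1
  Singh: 3 − 0 = 3
  Okafor: 0 − 3 = -3
  Petrov: 1 − 2 = -1
Singh has the best Copeland score.

Singh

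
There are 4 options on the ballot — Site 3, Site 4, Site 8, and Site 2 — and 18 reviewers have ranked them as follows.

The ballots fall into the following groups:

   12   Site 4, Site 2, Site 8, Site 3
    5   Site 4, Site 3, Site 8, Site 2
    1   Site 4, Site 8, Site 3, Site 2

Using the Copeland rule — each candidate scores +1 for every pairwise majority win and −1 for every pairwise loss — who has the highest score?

Site 4

Pairwise results:
  Site 3 vs Site 4: Site 4 wins 18–0.
  Site 3 vs Site 8: Site 8 wins 13–5.
  Site 3 vs Site 2: Site 2 wins 12–6.
  Site 4 vs Site 8: Site 4 wins 18–0.
  Site 4 vs Site 2: Site 4 wins 18–0.
  Site 8 vs Site 2: Site 2 wins 12–6.
Copeland scores (wins − losses):
  Site 3: 0 − 3 = -3
  Site 4: 3 − 0 = 3
  Site 8: 1 − 2 = -1
  Site 2: 2 − 1 = 1
Site 4 has the best Copeland score.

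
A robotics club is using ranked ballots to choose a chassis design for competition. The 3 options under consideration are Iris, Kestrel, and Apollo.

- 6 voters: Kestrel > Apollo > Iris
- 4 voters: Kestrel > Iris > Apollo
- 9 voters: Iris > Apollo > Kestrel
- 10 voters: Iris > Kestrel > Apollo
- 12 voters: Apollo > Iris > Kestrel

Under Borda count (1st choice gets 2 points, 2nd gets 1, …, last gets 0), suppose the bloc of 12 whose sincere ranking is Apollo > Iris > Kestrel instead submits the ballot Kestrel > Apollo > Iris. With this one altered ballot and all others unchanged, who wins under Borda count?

Kestrel

Borda totals with the altered ballot: Iris 42, Kestrel 54, Apollo 27.
The switch changes the winner from Iris to Kestrel.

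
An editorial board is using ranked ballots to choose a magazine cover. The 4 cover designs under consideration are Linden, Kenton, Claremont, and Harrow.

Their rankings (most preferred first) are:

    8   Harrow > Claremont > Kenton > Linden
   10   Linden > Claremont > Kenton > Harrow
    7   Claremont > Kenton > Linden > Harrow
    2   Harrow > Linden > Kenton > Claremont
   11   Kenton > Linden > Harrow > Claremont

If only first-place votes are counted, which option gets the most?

Kenton

First-place vote totals:
  Linden: 10
  Kenton: 11
  Claremont: 7
  Harrow: 10
Kenton has the most first-place votes.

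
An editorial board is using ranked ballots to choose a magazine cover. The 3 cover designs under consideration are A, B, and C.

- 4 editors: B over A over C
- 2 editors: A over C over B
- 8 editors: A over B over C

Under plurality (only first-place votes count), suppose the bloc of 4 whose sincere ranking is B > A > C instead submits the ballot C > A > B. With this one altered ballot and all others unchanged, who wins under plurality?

A

First-place totals with the altered ballot: A 10, B 0, C 4.
The winner is unchanged: still A.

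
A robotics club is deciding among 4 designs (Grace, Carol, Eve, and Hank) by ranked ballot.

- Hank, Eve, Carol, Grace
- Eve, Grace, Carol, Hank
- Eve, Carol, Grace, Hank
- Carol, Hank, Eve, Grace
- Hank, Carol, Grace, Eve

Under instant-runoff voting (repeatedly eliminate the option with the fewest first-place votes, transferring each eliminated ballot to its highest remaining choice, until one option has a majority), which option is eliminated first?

Round 1: Eve 2, Hank 2, Carol 1, Grace 0. Grace has the fewest and is eliminated.
Round 2: Eve 2, Hank 2, Carol 1. Carol has the fewest and is eliminated.
Round 3: Hank 3, Eve 2. Hank has a majority.

Grace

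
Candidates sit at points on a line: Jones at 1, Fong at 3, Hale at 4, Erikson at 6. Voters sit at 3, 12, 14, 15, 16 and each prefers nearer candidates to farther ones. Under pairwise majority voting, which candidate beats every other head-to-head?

Erikson

With single-peaked preferences on a line, the Condorcet winner is the candidate closest to the median voter.
The median voter (position 14) is closest to Erikson at 6.
Check: Erikson vs Fong — voters closer to Erikson: 4 of 5.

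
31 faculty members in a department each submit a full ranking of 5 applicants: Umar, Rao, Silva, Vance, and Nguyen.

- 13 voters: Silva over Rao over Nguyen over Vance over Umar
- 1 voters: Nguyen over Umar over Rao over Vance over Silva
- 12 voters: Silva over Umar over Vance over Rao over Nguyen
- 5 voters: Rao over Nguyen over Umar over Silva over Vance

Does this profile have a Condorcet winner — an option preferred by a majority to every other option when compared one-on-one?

Head-to-head results (31 voters total):
Umar vs Rao: Rao wins 18–13.
Umar vs Silva: Silva wins 25–6.
Umar vs Vance: Umar wins 18–13.
Umar vs Nguyen: Nguyen wins 19–12.
Rao vs Silva: Silva wins 25–6.
Rao vs Vance: Rao wins 19–12.
Rao vs Nguyen: Rao wins 30–1.
Silva vs Vance: Silva wins 30–1.
Silva vs Nguyen: Silva wins 25–6.
Vance vs Nguyen: Nguyen wins 19–12.
Silva beats each rival — Umar (25–6), Rao (25–6), Vance (30–1), Nguyen (25–6) — so Silva is the Condorcet winner.

Yes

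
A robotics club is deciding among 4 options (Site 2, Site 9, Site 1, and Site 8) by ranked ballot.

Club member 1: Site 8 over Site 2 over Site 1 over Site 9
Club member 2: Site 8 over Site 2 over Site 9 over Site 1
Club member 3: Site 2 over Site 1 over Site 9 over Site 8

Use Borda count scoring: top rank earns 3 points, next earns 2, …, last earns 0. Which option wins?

Borda scores:
  Site 2: 2 + 2 + 3 = 7
  Site 9: 0 + 1 + 1 = 2
  Site 1: 1 + 0 + 2 = 3
  Site 8: 3 + 3 + 0 = 6
Site 2 has the highest total.

Site 2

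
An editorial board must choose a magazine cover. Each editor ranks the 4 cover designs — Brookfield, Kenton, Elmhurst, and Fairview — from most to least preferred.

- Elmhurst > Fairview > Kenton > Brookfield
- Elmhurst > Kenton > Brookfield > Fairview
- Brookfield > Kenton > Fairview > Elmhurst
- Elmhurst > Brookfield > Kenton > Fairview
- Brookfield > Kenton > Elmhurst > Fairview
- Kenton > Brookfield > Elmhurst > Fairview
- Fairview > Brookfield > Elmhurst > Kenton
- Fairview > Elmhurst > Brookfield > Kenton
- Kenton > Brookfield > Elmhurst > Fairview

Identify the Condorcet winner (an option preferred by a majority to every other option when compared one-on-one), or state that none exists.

Brookfield

Head-to-head results (9 voters total):
Brookfield vs Kenton: Brookfield wins 5–4.
Brookfield vs Elmhurst: Brookfield wins 5–4.
Brookfield vs Fairview: Brookfield wins 6–3.
Kenton vs Elmhurst: Elmhurst wins 5–4.
Kenton vs Fairview: Kenton wins 6–3.
Elmhurst vs Fairview: Elmhurst wins 6–3.
Brookfield beats each rival — Kenton (5–4), Elmhurst (5–4), Fairview (6–3) — so Brookfield is the Condorcet winner.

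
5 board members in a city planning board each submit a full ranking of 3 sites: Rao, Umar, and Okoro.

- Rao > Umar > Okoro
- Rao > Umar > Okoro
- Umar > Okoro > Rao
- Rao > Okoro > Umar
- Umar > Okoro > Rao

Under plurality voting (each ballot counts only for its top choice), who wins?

Rao

First-place vote totals:
  Rao: 3
  Umar: 2
  Okoro: 0
Rao has the most first-place votes.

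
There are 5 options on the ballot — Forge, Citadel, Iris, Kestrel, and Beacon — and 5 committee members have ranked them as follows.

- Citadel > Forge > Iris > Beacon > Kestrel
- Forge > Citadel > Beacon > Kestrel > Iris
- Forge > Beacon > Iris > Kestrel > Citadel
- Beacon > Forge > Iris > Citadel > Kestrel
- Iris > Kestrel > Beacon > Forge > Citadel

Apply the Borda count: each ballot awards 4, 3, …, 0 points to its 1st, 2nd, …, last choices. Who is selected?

Borda scores:
  Forge: 3 + 4 + 4 + 3 + 1 = 15
  Citadel: 4 + 3 + 0 + 1 + 0 = 8
  Iris: 2 + 0 + 2 + 2 + 4 = 10
  Kestrel: 0 + 1 + 1 + 0 + 3 = 5
  Beacon: 1 + 2 + 3 + 4 + 2 = 12
Forge has the highest total.

Forge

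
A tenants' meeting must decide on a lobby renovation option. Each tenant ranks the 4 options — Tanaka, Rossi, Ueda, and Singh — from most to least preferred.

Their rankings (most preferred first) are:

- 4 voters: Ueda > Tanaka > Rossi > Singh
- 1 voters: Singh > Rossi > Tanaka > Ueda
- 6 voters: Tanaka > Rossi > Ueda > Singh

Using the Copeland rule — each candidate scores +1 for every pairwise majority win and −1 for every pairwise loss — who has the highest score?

Pairwise results:
  Tanaka vs Rossi: Tanaka wins 10–1.
  Tanaka vs Ueda: Tanaka wins 7–4.
  Tanaka vs Singh: Tanaka wins 10–1.
  Rossi vs Ueda: Rossi wins 7–4.
  Rossi vs Singh: Rossi wins 10–1.
  Ueda vs Singh: Ueda wins 10–1.
Copeland scores (wins − losses):
  Tanaka: 3 − 0 = 3
  Rossi: 2 − 1 = 1
  Ueda: 1 − 2 = -1
  Singh: 0 − 3 = -3
Tanaka has the best Copeland score.

Tanaka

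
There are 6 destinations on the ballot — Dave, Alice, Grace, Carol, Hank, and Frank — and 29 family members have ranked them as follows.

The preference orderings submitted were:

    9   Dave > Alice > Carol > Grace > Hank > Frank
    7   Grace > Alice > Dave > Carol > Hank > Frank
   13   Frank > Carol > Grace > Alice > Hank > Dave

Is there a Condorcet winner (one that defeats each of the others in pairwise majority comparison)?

Head-to-head results (29 voters total):
Dave vs Alice: Alice wins 20–9.
Dave vs Grace: Grace wins 20–9.
Dave vs Carol: Dave wins 16–13.
Dave vs Hank: Dave wins 16–13.
Dave vs Frank: Dave wins 16–13.
Alice vs Grace: Grace wins 20–9.
Alice vs Carol: Alice wins 16–13.
Alice vs Hank: Alice wins 29–0.
Alice vs Frank: Alice wins 16–13.
Grace vs Carol: Carol wins 22–7.
Grace vs Hank: Grace wins 29–0.
Grace vs Frank: Grace wins 16–13.
Carol vs Hank: Carol wins 29–0.
Carol vs Frank: Carol wins 16–13.
Hank vs Frank: Hank wins 16–13.
No candidate beats all others: Dave beats Carol beats Grace beats Dave, a majority cycle.

No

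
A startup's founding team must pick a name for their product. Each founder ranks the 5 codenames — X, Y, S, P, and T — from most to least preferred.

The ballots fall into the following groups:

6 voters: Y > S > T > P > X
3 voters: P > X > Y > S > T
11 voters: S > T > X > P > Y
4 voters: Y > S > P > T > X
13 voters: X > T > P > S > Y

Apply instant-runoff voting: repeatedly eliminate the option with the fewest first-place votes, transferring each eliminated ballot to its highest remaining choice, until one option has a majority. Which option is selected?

Round 1: X 13, S 11, Y 10, P 3, T 0. T has the fewest and is eliminated.
Round 2: X 13, S 11, Y 10, P 3. P has the fewest and is eliminated.
Round 3: X 16, S 11, Y 10. Y has the fewest and is eliminated.
Round 4: S 21, X 16. S has a majority.

S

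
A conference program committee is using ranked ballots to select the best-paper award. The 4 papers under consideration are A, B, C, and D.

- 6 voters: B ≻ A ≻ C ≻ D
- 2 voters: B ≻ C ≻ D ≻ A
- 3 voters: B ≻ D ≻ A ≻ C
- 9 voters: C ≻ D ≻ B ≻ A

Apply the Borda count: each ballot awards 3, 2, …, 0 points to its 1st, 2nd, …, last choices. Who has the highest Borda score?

B

Borda scores:
  A: 6·2 + 2·0 + 3·1 + 9·0 = 15
  B: 6·3 + 2·3 + 3·3 + 9·1 = 42
  C: 6·1 + 2·2 + 3·0 + 9·3 = 37
  D: 6·0 + 2·1 + 3·2 + 9·2 = 26
B has the highest total.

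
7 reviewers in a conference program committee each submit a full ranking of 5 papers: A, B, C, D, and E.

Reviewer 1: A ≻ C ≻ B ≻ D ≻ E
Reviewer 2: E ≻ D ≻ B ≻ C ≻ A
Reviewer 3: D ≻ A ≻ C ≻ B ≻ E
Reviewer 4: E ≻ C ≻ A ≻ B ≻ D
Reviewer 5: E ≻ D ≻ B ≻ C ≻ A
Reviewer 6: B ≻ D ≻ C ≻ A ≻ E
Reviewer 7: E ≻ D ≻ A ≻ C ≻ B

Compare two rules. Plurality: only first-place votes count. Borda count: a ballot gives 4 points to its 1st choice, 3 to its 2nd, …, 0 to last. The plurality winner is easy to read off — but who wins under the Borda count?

Plurality first-place counts: A 1, B 1, C 0, D 1, E 4 → E.
Borda totals: A 12, B 12, C 13, D 17, E 16 → D.

D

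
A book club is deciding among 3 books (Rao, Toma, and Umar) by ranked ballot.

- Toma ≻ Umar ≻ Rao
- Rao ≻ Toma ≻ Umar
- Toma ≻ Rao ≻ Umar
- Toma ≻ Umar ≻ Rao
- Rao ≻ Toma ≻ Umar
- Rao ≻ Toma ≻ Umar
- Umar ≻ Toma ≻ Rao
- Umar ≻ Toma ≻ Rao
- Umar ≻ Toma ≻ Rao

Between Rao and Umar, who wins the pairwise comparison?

Umar

Ballots ranking Rao above Umar: 4.
Ballots ranking Umar above Rao: 5.
Umar wins the head-to-head, 5–4.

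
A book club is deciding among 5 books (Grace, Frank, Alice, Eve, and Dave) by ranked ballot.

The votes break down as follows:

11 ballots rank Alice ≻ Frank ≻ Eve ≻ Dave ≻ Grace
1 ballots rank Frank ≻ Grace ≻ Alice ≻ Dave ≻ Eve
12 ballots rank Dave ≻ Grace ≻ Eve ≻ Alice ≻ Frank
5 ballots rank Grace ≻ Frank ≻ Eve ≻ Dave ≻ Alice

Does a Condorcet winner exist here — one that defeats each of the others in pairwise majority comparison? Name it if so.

None — there is no Condorcet winner

Head-to-head results (29 voters total):
Grace vs Frank: Grace wins 17–12.
Grace vs Alice: Grace wins 18–11.
Grace vs Eve: Grace wins 18–11.
Grace vs Dave: Dave wins 23–6.
Frank vs Alice: Alice wins 23–6.
Frank vs Eve: Frank wins 17–12.
Frank vs Dave: Frank wins 17–12.
Alice vs Eve: Eve wins 17–12.
Alice vs Dave: Dave wins 17–12.
Eve vs Dave: Eve wins 16–13.
No candidate beats all others: Grace beats Frank beats Dave beats Grace, a majority cycle.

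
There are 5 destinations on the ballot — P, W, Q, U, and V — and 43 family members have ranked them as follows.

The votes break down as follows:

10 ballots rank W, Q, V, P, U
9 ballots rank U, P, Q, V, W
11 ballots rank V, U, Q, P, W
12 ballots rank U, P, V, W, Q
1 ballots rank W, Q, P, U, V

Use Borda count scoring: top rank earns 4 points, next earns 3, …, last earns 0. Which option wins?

Borda scores:
  P: 10·1 + 9·3 + 11·1 + 12·3 + 2 = 86
  W: 10·4 + 9·0 + 11·0 + 12·1 + 4 = 56
  Q: 10·3 + 9·2 + 11·2 + 12·0 + 3 = 73
  U: 10·0 + 9·4 + 11·3 + 12·4 + 1 = 118
  V: 10·2 + 9·1 + 11·4 + 12·2 + 0 = 97
U has the highest total.

U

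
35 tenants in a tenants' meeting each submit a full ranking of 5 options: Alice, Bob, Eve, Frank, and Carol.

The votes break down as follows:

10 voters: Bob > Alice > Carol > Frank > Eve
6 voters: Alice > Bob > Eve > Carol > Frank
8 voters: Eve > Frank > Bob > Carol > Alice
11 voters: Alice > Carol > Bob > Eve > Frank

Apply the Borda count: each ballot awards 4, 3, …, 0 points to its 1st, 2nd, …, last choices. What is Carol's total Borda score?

Borda scores:
  Alice: 10·3 + 6·4 + 8·0 + 11·4 = 98
  Bob: 10·4 + 6·3 + 8·2 + 11·2 = 96
  Eve: 10·0 + 6·2 + 8·4 + 11·1 = 55
  Frank: 10·1 + 6·0 + 8·3 + 11·0 = 34
  Carol: 10·2 + 6·1 + 8·1 + 11·3 = 67

67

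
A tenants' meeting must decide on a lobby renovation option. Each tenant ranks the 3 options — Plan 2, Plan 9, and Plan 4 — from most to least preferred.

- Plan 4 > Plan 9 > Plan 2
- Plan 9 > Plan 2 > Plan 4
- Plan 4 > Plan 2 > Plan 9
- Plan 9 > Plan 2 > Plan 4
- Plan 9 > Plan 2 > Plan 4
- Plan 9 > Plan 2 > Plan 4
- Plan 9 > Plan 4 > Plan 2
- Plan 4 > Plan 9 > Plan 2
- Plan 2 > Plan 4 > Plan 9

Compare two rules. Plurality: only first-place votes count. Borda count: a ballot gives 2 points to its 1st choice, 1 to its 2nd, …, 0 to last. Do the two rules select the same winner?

Yes

Plurality first-place counts: Plan 2 1, Plan 9 5, Plan 4 3 → Plan 9.
Borda totals: Plan 2 7, Plan 9 12, Plan 4 8 → Plan 9.
The two rules agree on Plan 9.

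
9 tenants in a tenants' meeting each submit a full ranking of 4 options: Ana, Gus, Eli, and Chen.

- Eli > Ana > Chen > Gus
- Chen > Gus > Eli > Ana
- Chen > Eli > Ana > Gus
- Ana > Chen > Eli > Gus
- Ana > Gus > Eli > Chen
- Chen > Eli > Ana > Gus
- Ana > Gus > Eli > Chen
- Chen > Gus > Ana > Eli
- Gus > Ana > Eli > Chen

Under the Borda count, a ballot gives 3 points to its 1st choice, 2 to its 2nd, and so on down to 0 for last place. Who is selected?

Borda scores:
  Ana: 2 + 0 + 1 + 3 + 3 + 1 + 3 + 1 + 2 = 16
  Gus: 0 + 2 + 0 + 0 + 2 + 0 + 2 + 2 + 3 = 11
  Eli: 3 + 1 + 2 + 1 + 1 + 2 + 1 + 0 + 1 = 12
  Chen: 1 + 3 + 3 + 2 + 0 + 3 + 0 + 3 + 0 = 15
Ana has the highest total.

Ana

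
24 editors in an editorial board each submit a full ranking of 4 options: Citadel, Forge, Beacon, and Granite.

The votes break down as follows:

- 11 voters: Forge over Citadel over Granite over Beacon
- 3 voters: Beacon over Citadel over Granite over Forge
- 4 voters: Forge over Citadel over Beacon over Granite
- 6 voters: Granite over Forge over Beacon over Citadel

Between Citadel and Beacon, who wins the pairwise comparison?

Ballots ranking Citadel above Beacon: 11+4 = 15.
Ballots ranking Beacon above Citadel: 3+6 = 9.
Citadel wins the head-to-head, 15–9.

Citadel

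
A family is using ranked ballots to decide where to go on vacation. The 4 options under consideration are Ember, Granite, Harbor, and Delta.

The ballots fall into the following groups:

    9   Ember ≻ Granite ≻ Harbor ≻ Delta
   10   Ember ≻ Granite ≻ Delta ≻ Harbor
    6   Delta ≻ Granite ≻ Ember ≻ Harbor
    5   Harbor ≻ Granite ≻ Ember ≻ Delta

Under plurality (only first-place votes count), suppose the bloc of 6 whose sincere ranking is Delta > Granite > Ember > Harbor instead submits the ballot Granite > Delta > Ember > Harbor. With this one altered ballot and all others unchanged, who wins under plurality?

First-place totals with the altered ballot: Ember 19, Granite 6, Harbor 5, Delta 0.
The winner is unchanged: still Ember.

Ember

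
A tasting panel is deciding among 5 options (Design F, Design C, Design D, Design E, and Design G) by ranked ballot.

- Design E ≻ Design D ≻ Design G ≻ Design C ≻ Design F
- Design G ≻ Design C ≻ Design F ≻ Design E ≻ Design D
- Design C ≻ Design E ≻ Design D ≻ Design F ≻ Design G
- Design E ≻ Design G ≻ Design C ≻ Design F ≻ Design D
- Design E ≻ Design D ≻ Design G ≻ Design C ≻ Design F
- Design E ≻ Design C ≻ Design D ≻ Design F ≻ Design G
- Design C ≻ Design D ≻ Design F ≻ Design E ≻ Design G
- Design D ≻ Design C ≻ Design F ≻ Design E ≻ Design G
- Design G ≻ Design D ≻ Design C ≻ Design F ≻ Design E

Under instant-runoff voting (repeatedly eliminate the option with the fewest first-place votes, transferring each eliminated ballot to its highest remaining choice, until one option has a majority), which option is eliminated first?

Round 1: Design E 4, Design C 2, Design G 2, Design D 1, Design F 0. Design F has the fewest and is eliminated.
Round 2: Design E 4, Design C 2, Design G 2, Design D 1. Design D has the fewest and is eliminated.
Round 3: Design E 4, Design C 3, Design G 2. Design G has the fewest and is eliminated.
Round 4: Design C 5, Design E 4. Design C has a majority.

Design F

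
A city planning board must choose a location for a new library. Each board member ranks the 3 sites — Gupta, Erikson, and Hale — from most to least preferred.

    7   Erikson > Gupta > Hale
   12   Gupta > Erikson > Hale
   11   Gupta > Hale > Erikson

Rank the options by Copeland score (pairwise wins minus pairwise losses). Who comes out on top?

Gupta

Pairwise results:
  Gupta vs Erikson: Gupta wins 23–7.
  Gupta vs Hale: Gupta wins 30–0.
  Erikson vs Hale: Erikson wins 19–11.
Copeland scores (wins − losses):
  Gupta: 2 − 0 = 2
  Erikson: 1 − 1 = 0
  Hale: 0 − 2 = -2
Gupta has the best Copeland score.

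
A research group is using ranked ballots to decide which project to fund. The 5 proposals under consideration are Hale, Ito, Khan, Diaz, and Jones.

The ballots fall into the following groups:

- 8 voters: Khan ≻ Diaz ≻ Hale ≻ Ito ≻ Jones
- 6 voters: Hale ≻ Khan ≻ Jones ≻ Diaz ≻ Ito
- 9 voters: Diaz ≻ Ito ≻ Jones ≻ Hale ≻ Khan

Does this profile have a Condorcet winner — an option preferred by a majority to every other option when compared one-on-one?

No

Head-to-head results (23 voters total):
Hale vs Ito: Hale wins 14–9.
Hale vs Khan: Hale wins 15–8.
Hale vs Diaz: Diaz wins 17–6.
Hale vs Jones: Hale wins 14–9.
Ito vs Khan: Khan wins 14–9.
Ito vs Diaz: Diaz wins 23–0.
Ito vs Jones: Ito wins 17–6.
Khan vs Diaz: Khan wins 14–9.
Khan vs Jones: Khan wins 14–9.
Diaz vs Jones: Diaz wins 17–6.
No candidate beats all others: Hale beats Khan beats Diaz beats Hale, a majority cycle.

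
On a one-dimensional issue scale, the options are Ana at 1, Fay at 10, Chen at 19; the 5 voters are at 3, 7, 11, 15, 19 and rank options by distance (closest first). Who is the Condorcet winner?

Fay

With single-peaked preferences on a line, the Condorcet winner is the candidate closest to the median voter.
The median voter (position 11) is closest to Fay at 10.
Check: Fay vs Chen — voters closer to Fay: 3 of 5.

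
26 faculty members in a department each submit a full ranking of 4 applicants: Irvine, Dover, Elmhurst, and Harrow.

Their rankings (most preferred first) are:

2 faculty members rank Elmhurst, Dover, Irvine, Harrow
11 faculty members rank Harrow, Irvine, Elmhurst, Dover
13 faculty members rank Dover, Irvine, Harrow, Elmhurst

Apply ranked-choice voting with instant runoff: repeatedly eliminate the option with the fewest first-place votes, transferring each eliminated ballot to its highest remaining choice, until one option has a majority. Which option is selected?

Dover

Round 1: Dover 13, Harrow 11, Elmhurst 2, Irvine 0. Irvine has the fewest and is eliminated.
Round 2: Dover 13, Harrow 11, Elmhurst 2. Elmhurst has the fewest and is eliminated.
Round 3: Dover 15, Harrow 11. Dover has a majority.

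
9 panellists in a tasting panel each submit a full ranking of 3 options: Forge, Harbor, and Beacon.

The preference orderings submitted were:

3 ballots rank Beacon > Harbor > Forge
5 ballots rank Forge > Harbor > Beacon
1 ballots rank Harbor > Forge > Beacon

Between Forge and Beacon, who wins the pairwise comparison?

Ballots ranking Forge above Beacon: 5+1 = 6.
Ballots ranking Beacon above Forge: 3.
Forge wins the head-to-head, 6–3.

Forge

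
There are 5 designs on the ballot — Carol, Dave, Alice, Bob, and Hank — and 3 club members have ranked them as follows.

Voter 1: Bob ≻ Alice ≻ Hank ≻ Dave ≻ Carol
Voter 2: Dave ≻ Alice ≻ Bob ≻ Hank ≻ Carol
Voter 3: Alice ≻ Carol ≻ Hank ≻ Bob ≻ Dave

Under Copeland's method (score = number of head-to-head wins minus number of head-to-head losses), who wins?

Alice

Pairwise results:
  Carol vs Dave: Dave wins 2–1.
  Carol vs Alice: Alice wins 3–0.
  Carol vs Bob: Bob wins 2–1.
  Carol vs Hank: Hank wins 2–1.
  Dave vs Alice: Alice wins 2–1.
  Dave vs Bob: Bob wins 2–1.
  Dave vs Hank: Hank wins 2–1.
  Alice vs Bob: Alice wins 2–1.
  Alice vs Hank: Alice wins 3–0.
  Bob vs Hank: Bob wins 2–1.
Copeland scores (wins − losses):
  Carol: 0 − 4 = -4
  Dave: 1 − 3 = -2
  Alice: 4 − 0 = 4
  Bob: 3 − 1 = 2
  Hank: 2 − 2 = 0
Alice has the best Copeland score.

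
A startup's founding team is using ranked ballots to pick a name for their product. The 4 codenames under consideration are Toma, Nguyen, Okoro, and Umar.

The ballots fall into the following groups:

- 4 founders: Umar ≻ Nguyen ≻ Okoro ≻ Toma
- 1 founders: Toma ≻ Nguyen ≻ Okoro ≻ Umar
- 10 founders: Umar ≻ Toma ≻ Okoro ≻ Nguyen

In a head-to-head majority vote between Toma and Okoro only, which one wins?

Toma

Ballots ranking Toma above Okoro: 1+10 = 11.
Ballots ranking Okoro above Toma: 4.
Toma wins the head-to-head, 11–4.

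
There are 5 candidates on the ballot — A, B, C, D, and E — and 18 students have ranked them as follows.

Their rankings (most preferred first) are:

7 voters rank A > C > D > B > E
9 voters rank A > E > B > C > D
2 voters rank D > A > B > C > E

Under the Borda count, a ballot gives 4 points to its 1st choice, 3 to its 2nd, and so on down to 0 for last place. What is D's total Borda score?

22

Borda scores:
  A: 7·4 + 9·4 + 2·3 = 70
  B: 7·1 + 9·2 + 2·2 = 29
  C: 7·3 + 9·1 + 2·1 = 32
  D: 7·2 + 9·0 + 2·4 = 22
  E: 7·0 + 9·3 + 2·0 = 27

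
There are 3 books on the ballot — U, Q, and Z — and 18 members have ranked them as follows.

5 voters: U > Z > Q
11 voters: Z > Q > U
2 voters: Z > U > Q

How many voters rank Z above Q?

18

Ballots ranking Z above Q: 5+11+2 = 18.
Ballots ranking Q above Z: 0.
So 18 of 18 voters prefer Z to Q.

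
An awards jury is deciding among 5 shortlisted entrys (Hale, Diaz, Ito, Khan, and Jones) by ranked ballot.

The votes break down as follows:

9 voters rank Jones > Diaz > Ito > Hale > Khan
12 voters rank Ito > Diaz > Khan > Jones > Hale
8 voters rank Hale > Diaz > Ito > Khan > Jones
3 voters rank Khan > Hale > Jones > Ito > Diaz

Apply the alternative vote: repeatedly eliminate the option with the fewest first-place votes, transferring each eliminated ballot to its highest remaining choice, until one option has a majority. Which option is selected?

Ito

Round 1: Ito 12, Jones 9, Hale 8, Khan 3, Diaz 0. Diaz has the fewest and is eliminated.
Round 2: Ito 12, Jones 9, Hale 8, Khan 3. Khan has the fewest and is eliminated.
Round 3: Ito 12, Hale 11, Jones 9. Jones has the fewest and is eliminated.
Round 4: Ito 21, Hale 11. Ito has a majority.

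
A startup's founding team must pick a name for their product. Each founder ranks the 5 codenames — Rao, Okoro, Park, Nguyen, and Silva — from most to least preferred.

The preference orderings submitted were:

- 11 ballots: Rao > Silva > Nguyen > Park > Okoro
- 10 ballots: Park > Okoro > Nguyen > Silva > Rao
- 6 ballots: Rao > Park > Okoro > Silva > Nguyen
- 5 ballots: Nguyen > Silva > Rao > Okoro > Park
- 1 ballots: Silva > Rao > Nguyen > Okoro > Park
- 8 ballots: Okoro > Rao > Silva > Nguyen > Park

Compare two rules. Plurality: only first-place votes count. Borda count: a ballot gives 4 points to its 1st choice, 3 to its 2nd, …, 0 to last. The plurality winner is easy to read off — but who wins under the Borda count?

Rao

Plurality first-place counts: Rao 17, Okoro 8, Park 10, Nguyen 5, Silva 1 → Rao.
Borda totals: Rao 105, Okoro 80, Park 69, Nguyen 72, Silva 84 → Rao.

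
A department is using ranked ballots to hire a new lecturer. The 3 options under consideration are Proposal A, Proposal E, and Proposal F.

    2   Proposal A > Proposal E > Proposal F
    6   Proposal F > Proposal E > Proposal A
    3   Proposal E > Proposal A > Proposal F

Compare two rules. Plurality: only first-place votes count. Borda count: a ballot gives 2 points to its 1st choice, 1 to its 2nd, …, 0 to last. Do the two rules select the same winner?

Plurality first-place counts: Proposal A 2, Proposal E 3, Proposal F 6 → Proposal F.
Borda totals: Proposal A 7, Proposal E 14, Proposal F 12 → Proposal E.
The two rules disagree: plurality picks Proposal F, Borda picks Proposal E.

No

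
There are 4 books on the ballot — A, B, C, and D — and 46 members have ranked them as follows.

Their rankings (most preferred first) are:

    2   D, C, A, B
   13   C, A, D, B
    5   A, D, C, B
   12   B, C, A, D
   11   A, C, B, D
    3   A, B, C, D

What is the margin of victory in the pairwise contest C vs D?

Ballots ranking C above D: 13+12+11+3 = 39.
Ballots ranking D above C: 2+5 = 7.
C wins 39–7, a margin of 32.

32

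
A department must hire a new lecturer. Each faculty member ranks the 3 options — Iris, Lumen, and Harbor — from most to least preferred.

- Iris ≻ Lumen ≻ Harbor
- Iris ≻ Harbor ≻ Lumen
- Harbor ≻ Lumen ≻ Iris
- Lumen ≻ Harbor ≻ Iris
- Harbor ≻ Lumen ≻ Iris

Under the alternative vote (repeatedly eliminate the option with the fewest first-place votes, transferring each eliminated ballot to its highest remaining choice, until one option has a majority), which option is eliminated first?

Lumen

Round 1: Iris 2, Harbor 2, Lumen 1. Lumen has the fewest and is eliminated.
Round 2: Harbor 3, Iris 2. Harbor has a majority.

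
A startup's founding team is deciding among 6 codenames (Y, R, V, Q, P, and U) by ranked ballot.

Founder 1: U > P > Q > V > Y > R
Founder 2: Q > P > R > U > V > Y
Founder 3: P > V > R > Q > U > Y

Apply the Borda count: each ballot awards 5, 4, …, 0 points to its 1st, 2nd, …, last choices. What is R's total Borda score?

Borda scores:
  Y: 1 + 0 + 0 = 1
  R: 0 + 3 + 3 = 6
  V: 2 + 1 + 4 = 7
  Q: 3 + 5 + 2 = 10
  P: 4 + 4 + 5 = 13
  U: 5 + 2 + 1 = 8

6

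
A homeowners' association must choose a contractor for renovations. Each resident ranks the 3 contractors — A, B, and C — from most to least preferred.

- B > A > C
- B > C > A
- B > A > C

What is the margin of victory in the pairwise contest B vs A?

3

Ballots ranking B above A: 3.
Ballots ranking A above B: 0.
B wins 3–0, a margin of 3.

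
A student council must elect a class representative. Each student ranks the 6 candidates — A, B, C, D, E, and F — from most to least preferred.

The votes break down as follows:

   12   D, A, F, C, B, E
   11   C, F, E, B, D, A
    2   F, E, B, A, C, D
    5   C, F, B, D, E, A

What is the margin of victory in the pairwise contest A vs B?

6

Ballots ranking A above B: 12.
Ballots ranking B above A: 11+2+5 = 18.
B wins 18–12, a margin of 6.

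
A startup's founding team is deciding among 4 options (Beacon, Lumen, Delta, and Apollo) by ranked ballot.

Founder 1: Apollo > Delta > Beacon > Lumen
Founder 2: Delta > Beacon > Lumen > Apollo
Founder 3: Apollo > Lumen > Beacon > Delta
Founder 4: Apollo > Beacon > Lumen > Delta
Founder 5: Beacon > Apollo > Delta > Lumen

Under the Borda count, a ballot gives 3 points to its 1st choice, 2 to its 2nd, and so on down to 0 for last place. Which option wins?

Apollo

Borda scores:
  Beacon: 1 + 2 + 1 + 2 + 3 = 9
  Lumen: 0 + 1 + 2 + 1 + 0 = 4
  Delta: 2 + 3 + 0 + 0 + 1 = 6
  Apollo: 3 + 0 + 3 + 3 + 2 = 11
Apollo has the highest total.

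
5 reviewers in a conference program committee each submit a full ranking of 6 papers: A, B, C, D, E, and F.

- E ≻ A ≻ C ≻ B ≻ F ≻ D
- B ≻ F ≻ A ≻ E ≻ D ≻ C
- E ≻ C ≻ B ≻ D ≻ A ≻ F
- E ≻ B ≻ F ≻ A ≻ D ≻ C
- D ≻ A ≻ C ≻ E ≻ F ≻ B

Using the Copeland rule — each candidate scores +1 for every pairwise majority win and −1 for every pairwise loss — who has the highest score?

Pairwise results:
  A vs B: B wins 3–2.
  A vs C: A wins 4–1.
  A vs D: A wins 3–2.
  A vs E: E wins 3–2.
  A vs F: A wins 3–2.
  B vs C: C wins 3–2.
  B vs D: B wins 4–1.
  B vs E: E wins 4–1.
  B vs F: B wins 4–1.
  C vs D: D wins 3–2.
  C vs E: E wins 4–1.
  C vs F: C wins 3–2.
  D vs E: E wins 4–1.
  D vs F: F wins 3–2.
  E vs F: E wins 4–1.
Copeland scores (wins − losses):
  A: 3 − 2 = 1
  B: 3 − 2 = 1
  C: 2 − 3 = -1
  D: 1 − 4 = -3
  E: 5 − 0 = 5
  F: 1 − 4 = -3
E has the best Copeland score.

E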